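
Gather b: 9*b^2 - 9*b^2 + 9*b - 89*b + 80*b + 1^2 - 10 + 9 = 0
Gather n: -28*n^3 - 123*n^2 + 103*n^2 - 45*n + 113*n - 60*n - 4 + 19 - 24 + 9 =-28*n^3 - 20*n^2 + 8*n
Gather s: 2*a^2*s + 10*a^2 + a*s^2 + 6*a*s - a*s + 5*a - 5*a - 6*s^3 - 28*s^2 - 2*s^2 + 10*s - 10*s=10*a^2 - 6*s^3 + s^2*(a - 30) + s*(2*a^2 + 5*a)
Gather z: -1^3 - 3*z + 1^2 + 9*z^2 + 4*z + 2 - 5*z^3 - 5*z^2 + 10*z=-5*z^3 + 4*z^2 + 11*z + 2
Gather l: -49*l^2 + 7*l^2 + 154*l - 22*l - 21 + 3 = -42*l^2 + 132*l - 18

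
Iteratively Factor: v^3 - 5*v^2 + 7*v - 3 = (v - 3)*(v^2 - 2*v + 1) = (v - 3)*(v - 1)*(v - 1)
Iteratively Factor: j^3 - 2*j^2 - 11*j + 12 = (j + 3)*(j^2 - 5*j + 4) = (j - 1)*(j + 3)*(j - 4)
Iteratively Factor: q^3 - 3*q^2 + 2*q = (q - 1)*(q^2 - 2*q) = q*(q - 1)*(q - 2)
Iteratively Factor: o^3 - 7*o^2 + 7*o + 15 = (o - 3)*(o^2 - 4*o - 5) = (o - 3)*(o + 1)*(o - 5)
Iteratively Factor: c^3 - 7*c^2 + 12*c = (c - 4)*(c^2 - 3*c) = (c - 4)*(c - 3)*(c)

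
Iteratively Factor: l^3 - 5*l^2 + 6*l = (l)*(l^2 - 5*l + 6) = l*(l - 2)*(l - 3)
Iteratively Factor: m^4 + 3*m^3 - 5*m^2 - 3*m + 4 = (m - 1)*(m^3 + 4*m^2 - m - 4) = (m - 1)*(m + 4)*(m^2 - 1) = (m - 1)^2*(m + 4)*(m + 1)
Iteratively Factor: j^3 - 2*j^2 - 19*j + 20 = (j - 1)*(j^2 - j - 20) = (j - 5)*(j - 1)*(j + 4)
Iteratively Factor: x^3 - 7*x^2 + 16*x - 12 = (x - 3)*(x^2 - 4*x + 4) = (x - 3)*(x - 2)*(x - 2)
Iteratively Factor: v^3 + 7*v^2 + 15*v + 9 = (v + 3)*(v^2 + 4*v + 3) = (v + 1)*(v + 3)*(v + 3)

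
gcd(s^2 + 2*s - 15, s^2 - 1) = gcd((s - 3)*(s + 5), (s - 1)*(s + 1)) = 1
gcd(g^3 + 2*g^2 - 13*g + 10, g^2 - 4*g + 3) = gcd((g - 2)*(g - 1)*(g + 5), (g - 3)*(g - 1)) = g - 1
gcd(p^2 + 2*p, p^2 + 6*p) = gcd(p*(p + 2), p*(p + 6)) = p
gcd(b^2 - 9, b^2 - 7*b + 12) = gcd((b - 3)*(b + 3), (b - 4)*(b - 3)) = b - 3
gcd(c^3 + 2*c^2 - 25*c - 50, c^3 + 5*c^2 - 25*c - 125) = c^2 - 25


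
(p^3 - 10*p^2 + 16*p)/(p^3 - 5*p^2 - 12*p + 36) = p*(p - 8)/(p^2 - 3*p - 18)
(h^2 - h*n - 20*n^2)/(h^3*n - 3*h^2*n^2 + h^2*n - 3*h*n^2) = (h^2 - h*n - 20*n^2)/(h*n*(h^2 - 3*h*n + h - 3*n))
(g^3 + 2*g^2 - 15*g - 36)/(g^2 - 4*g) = g + 6 + 9/g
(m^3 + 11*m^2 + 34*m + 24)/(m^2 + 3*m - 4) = (m^2 + 7*m + 6)/(m - 1)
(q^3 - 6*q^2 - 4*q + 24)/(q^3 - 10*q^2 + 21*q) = (q^3 - 6*q^2 - 4*q + 24)/(q*(q^2 - 10*q + 21))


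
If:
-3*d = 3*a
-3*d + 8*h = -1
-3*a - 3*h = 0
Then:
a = 1/5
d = -1/5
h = -1/5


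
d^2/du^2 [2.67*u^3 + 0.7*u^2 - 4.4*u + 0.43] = 16.02*u + 1.4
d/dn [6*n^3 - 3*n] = 18*n^2 - 3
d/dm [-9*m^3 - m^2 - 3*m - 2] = -27*m^2 - 2*m - 3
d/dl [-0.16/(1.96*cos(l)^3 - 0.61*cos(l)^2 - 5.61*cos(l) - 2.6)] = (-0.9408*cos(l)^2 + 0.1952*cos(l) + 0.8976)*sin(l)/(-1.96*cos(l)^3 + 0.61*cos(l)^2 + 5.61*cos(l) + 2.6)^2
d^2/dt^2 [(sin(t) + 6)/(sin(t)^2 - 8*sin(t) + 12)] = (-9*sin(t)^5 - 32*sin(t)^4 - 156*sin(t)^2 - 1823*sin(t)/2 - 57*sin(3*t) + sin(5*t)/2 + 816)/((sin(t) - 6)^3*(sin(t) - 2)^3)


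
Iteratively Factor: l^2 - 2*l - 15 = (l + 3)*(l - 5)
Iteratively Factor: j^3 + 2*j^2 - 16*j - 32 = (j + 2)*(j^2 - 16) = (j - 4)*(j + 2)*(j + 4)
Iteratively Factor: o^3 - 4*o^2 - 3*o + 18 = (o - 3)*(o^2 - o - 6) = (o - 3)*(o + 2)*(o - 3)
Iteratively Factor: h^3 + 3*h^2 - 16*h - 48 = (h + 4)*(h^2 - h - 12) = (h + 3)*(h + 4)*(h - 4)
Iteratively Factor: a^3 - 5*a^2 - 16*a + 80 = (a - 4)*(a^2 - a - 20) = (a - 4)*(a + 4)*(a - 5)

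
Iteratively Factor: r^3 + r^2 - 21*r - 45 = (r + 3)*(r^2 - 2*r - 15) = (r + 3)^2*(r - 5)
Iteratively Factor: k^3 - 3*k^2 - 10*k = (k)*(k^2 - 3*k - 10) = k*(k + 2)*(k - 5)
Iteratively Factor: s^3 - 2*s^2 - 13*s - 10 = (s - 5)*(s^2 + 3*s + 2) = (s - 5)*(s + 2)*(s + 1)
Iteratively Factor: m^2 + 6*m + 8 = (m + 2)*(m + 4)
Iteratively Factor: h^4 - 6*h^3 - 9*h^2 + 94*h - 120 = (h - 2)*(h^3 - 4*h^2 - 17*h + 60) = (h - 2)*(h + 4)*(h^2 - 8*h + 15) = (h - 3)*(h - 2)*(h + 4)*(h - 5)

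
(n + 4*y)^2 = n^2 + 8*n*y + 16*y^2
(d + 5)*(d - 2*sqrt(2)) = d^2 - 2*sqrt(2)*d + 5*d - 10*sqrt(2)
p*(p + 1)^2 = p^3 + 2*p^2 + p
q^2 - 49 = (q - 7)*(q + 7)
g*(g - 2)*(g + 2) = g^3 - 4*g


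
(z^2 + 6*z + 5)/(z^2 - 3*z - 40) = (z + 1)/(z - 8)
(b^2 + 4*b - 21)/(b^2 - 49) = (b - 3)/(b - 7)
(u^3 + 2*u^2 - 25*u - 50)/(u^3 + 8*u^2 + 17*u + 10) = (u - 5)/(u + 1)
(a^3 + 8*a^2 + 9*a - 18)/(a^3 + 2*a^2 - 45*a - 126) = (a - 1)/(a - 7)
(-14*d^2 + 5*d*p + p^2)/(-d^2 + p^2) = (14*d^2 - 5*d*p - p^2)/(d^2 - p^2)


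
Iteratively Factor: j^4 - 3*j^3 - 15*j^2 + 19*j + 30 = (j - 5)*(j^3 + 2*j^2 - 5*j - 6) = (j - 5)*(j + 3)*(j^2 - j - 2) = (j - 5)*(j + 1)*(j + 3)*(j - 2)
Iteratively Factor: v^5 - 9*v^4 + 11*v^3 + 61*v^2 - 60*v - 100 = (v - 2)*(v^4 - 7*v^3 - 3*v^2 + 55*v + 50) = (v - 2)*(v + 2)*(v^3 - 9*v^2 + 15*v + 25) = (v - 2)*(v + 1)*(v + 2)*(v^2 - 10*v + 25) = (v - 5)*(v - 2)*(v + 1)*(v + 2)*(v - 5)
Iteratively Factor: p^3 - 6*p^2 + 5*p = (p - 5)*(p^2 - p) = (p - 5)*(p - 1)*(p)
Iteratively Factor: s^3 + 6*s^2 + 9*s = (s + 3)*(s^2 + 3*s) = s*(s + 3)*(s + 3)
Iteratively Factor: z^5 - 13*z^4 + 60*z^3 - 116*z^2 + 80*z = (z - 4)*(z^4 - 9*z^3 + 24*z^2 - 20*z) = (z - 4)*(z - 2)*(z^3 - 7*z^2 + 10*z) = (z - 5)*(z - 4)*(z - 2)*(z^2 - 2*z) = z*(z - 5)*(z - 4)*(z - 2)*(z - 2)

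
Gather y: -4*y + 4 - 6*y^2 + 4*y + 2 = 6 - 6*y^2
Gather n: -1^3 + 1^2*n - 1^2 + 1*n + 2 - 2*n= 0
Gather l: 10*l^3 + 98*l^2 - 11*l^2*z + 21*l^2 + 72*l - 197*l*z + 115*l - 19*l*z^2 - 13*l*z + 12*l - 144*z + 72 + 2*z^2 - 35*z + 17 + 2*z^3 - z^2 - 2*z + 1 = 10*l^3 + l^2*(119 - 11*z) + l*(-19*z^2 - 210*z + 199) + 2*z^3 + z^2 - 181*z + 90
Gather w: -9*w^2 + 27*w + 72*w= -9*w^2 + 99*w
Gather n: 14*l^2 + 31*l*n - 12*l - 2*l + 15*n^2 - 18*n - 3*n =14*l^2 - 14*l + 15*n^2 + n*(31*l - 21)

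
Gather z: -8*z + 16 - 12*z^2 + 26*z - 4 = -12*z^2 + 18*z + 12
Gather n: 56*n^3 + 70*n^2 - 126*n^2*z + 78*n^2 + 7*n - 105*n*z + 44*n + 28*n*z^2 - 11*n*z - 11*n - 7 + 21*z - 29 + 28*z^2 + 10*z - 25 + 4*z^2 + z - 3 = 56*n^3 + n^2*(148 - 126*z) + n*(28*z^2 - 116*z + 40) + 32*z^2 + 32*z - 64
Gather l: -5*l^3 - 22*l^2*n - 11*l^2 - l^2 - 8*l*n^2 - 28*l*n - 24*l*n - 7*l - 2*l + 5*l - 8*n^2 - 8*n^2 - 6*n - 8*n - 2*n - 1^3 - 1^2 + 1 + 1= -5*l^3 + l^2*(-22*n - 12) + l*(-8*n^2 - 52*n - 4) - 16*n^2 - 16*n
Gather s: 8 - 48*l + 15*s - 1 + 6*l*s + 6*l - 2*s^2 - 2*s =-42*l - 2*s^2 + s*(6*l + 13) + 7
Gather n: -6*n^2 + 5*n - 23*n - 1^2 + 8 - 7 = -6*n^2 - 18*n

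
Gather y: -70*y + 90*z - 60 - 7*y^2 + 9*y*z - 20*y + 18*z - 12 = -7*y^2 + y*(9*z - 90) + 108*z - 72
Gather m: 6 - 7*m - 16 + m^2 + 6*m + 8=m^2 - m - 2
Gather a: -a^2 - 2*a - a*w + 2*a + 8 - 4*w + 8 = -a^2 - a*w - 4*w + 16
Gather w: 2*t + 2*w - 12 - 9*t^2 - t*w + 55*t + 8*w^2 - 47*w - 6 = -9*t^2 + 57*t + 8*w^2 + w*(-t - 45) - 18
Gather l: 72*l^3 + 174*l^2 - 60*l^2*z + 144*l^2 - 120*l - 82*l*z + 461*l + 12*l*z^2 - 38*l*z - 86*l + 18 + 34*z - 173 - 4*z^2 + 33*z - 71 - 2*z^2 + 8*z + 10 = 72*l^3 + l^2*(318 - 60*z) + l*(12*z^2 - 120*z + 255) - 6*z^2 + 75*z - 216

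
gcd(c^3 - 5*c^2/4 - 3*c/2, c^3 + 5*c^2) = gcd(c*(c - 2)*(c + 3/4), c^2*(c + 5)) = c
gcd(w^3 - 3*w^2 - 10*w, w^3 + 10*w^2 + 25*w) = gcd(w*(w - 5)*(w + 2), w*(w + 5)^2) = w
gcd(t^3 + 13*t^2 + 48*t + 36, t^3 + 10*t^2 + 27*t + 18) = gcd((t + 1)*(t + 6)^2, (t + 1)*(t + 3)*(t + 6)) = t^2 + 7*t + 6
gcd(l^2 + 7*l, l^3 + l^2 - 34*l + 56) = l + 7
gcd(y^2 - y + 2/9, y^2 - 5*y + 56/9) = 1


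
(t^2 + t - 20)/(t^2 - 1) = (t^2 + t - 20)/(t^2 - 1)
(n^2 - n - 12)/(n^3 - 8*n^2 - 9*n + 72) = (n - 4)/(n^2 - 11*n + 24)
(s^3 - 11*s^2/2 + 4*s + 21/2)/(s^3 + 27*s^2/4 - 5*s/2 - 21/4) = 2*(2*s^3 - 11*s^2 + 8*s + 21)/(4*s^3 + 27*s^2 - 10*s - 21)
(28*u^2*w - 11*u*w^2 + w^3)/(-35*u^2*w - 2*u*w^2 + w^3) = (-4*u + w)/(5*u + w)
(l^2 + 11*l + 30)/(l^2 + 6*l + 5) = (l + 6)/(l + 1)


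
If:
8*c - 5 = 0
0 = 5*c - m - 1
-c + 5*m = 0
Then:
No Solution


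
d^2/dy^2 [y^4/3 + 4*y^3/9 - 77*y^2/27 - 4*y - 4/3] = 4*y^2 + 8*y/3 - 154/27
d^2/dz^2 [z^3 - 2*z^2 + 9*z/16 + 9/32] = 6*z - 4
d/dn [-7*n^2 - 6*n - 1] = -14*n - 6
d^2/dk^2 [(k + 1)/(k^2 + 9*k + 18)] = 2*((k + 1)*(2*k + 9)^2 - (3*k + 10)*(k^2 + 9*k + 18))/(k^2 + 9*k + 18)^3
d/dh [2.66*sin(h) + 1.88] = 2.66*cos(h)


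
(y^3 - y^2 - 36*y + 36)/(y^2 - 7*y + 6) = y + 6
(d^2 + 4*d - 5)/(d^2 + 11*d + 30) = (d - 1)/(d + 6)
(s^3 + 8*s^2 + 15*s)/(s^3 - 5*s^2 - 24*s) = (s + 5)/(s - 8)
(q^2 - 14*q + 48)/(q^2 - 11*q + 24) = (q - 6)/(q - 3)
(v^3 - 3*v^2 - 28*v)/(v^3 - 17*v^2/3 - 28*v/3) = 3*(v + 4)/(3*v + 4)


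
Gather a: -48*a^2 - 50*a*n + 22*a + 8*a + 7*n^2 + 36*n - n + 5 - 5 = -48*a^2 + a*(30 - 50*n) + 7*n^2 + 35*n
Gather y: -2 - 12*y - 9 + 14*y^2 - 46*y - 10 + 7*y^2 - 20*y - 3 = 21*y^2 - 78*y - 24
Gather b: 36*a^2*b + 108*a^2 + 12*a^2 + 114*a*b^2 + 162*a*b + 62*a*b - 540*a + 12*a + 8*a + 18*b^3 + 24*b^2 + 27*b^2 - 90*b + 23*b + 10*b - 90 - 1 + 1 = 120*a^2 - 520*a + 18*b^3 + b^2*(114*a + 51) + b*(36*a^2 + 224*a - 57) - 90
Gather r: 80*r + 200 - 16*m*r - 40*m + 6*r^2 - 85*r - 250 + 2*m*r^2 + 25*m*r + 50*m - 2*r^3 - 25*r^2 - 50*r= 10*m - 2*r^3 + r^2*(2*m - 19) + r*(9*m - 55) - 50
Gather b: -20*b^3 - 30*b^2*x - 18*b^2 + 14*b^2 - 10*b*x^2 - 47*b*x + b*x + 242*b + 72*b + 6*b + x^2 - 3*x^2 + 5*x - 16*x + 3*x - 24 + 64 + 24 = -20*b^3 + b^2*(-30*x - 4) + b*(-10*x^2 - 46*x + 320) - 2*x^2 - 8*x + 64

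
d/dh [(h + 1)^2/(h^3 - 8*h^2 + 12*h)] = (-h^4 - 4*h^3 + 25*h^2 + 16*h - 12)/(h^2*(h^4 - 16*h^3 + 88*h^2 - 192*h + 144))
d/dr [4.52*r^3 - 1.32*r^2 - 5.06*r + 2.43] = 13.56*r^2 - 2.64*r - 5.06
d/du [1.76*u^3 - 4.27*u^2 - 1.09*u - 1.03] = 5.28*u^2 - 8.54*u - 1.09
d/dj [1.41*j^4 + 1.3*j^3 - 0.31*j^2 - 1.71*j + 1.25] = 5.64*j^3 + 3.9*j^2 - 0.62*j - 1.71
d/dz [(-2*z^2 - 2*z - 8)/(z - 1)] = 2*(-z^2 + 2*z + 5)/(z^2 - 2*z + 1)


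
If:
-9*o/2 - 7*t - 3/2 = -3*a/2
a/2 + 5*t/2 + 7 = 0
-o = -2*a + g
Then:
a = -5*t - 14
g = -61*t/9 - 23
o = -29*t/9 - 5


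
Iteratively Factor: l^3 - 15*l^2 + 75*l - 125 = (l - 5)*(l^2 - 10*l + 25) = (l - 5)^2*(l - 5)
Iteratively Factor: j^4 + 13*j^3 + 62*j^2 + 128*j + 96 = (j + 4)*(j^3 + 9*j^2 + 26*j + 24) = (j + 2)*(j + 4)*(j^2 + 7*j + 12) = (j + 2)*(j + 4)^2*(j + 3)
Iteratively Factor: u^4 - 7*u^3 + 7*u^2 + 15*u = (u - 3)*(u^3 - 4*u^2 - 5*u) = (u - 5)*(u - 3)*(u^2 + u) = u*(u - 5)*(u - 3)*(u + 1)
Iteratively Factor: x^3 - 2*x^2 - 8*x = (x)*(x^2 - 2*x - 8) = x*(x + 2)*(x - 4)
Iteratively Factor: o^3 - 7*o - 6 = (o + 1)*(o^2 - o - 6) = (o + 1)*(o + 2)*(o - 3)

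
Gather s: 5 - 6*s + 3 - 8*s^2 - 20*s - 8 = -8*s^2 - 26*s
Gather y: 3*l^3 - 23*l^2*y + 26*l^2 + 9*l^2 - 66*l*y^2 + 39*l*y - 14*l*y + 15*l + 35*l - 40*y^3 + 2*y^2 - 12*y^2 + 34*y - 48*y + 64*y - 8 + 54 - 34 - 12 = 3*l^3 + 35*l^2 + 50*l - 40*y^3 + y^2*(-66*l - 10) + y*(-23*l^2 + 25*l + 50)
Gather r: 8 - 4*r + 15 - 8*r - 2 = 21 - 12*r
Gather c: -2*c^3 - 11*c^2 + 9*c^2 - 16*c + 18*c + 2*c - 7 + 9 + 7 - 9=-2*c^3 - 2*c^2 + 4*c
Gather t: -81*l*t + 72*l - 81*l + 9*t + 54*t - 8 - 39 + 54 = -9*l + t*(63 - 81*l) + 7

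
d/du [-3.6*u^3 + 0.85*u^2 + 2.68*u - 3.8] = -10.8*u^2 + 1.7*u + 2.68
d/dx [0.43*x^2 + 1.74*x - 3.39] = 0.86*x + 1.74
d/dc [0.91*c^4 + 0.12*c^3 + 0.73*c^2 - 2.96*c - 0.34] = 3.64*c^3 + 0.36*c^2 + 1.46*c - 2.96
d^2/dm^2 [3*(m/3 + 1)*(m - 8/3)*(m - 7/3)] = 6*m - 4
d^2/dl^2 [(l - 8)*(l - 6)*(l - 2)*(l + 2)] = 12*l^2 - 84*l + 88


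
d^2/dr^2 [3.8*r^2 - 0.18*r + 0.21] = 7.60000000000000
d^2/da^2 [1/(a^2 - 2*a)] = 2*(-a*(a - 2) + 4*(a - 1)^2)/(a^3*(a - 2)^3)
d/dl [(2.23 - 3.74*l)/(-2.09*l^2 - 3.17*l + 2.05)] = (-7.8166*l^2 + 9.3214*l - 0.5979)/(4.3681*l^4 + 13.2506*l^3 + 1.4799*l^2 - 12.997*l + 4.2025)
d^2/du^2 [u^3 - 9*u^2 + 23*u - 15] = 6*u - 18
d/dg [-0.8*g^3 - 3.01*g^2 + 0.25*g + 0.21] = -2.4*g^2 - 6.02*g + 0.25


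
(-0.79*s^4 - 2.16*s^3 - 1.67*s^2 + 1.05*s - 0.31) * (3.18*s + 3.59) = -2.5122*s^5 - 9.7049*s^4 - 13.065*s^3 - 2.6563*s^2 + 2.7837*s - 1.1129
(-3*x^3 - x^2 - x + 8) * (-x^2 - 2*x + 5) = 3*x^5 + 7*x^4 - 12*x^3 - 11*x^2 - 21*x + 40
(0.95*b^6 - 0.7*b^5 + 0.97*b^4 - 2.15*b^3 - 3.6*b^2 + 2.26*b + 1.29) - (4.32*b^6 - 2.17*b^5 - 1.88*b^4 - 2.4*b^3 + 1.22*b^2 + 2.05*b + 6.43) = -3.37*b^6 + 1.47*b^5 + 2.85*b^4 + 0.25*b^3 - 4.82*b^2 + 0.21*b - 5.14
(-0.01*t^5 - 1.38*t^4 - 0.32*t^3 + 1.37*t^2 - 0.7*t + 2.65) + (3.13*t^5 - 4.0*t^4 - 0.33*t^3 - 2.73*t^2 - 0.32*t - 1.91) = 3.12*t^5 - 5.38*t^4 - 0.65*t^3 - 1.36*t^2 - 1.02*t + 0.74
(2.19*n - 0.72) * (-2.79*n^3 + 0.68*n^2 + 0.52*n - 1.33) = -6.1101*n^4 + 3.498*n^3 + 0.6492*n^2 - 3.2871*n + 0.9576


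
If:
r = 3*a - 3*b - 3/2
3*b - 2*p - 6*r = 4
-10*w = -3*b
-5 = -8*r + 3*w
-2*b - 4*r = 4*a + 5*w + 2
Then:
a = -449/1944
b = -220/243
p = -3193/648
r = 113/216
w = -22/81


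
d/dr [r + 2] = 1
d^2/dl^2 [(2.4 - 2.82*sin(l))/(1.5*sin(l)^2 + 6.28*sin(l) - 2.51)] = (6.345*sin(l)^5 - 48.1643999999999*sin(l)^4 - 16.8102*sin(l)^3 - 53.945064*sin(l)^2 + 51.879762*sin(l) + 118.474128)/(1.5*sin(l)^2 + 6.28*sin(l) - 2.51)^3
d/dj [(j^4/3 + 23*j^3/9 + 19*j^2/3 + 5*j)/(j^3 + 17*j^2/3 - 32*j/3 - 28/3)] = (9*j^6 + 102*j^5 - 68*j^4 - 2078*j^3 - 4521*j^2 - 3192*j - 1260)/(3*(9*j^6 + 102*j^5 + 97*j^4 - 1256*j^3 + 72*j^2 + 1792*j + 784))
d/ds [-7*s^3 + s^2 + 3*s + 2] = -21*s^2 + 2*s + 3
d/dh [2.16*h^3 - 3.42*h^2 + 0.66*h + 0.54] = 6.48*h^2 - 6.84*h + 0.66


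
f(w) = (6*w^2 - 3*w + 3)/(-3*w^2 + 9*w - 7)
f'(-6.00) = 0.07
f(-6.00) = -1.40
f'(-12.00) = 0.02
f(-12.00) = -1.65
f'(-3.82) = 0.12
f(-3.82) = -1.20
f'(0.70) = -6.40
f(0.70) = -1.77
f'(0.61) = -4.28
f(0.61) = -1.30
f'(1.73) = 86.81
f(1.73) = -38.58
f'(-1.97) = 0.23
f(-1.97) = -0.89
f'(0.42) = -1.83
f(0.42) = -0.75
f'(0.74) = -7.68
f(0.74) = -2.05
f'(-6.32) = 0.07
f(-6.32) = -1.42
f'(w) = (6*w - 9)*(6*w^2 - 3*w + 3)/(-3*w^2 + 9*w - 7)^2 + (12*w - 3)/(-3*w^2 + 9*w - 7) = 3*(15*w^2 - 22*w - 2)/(9*w^4 - 54*w^3 + 123*w^2 - 126*w + 49)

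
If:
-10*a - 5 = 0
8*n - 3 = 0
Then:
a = -1/2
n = 3/8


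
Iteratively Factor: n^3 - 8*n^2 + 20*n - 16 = (n - 4)*(n^2 - 4*n + 4) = (n - 4)*(n - 2)*(n - 2)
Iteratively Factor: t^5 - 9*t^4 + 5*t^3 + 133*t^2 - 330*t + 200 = (t + 4)*(t^4 - 13*t^3 + 57*t^2 - 95*t + 50) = (t - 5)*(t + 4)*(t^3 - 8*t^2 + 17*t - 10) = (t - 5)*(t - 2)*(t + 4)*(t^2 - 6*t + 5) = (t - 5)*(t - 2)*(t - 1)*(t + 4)*(t - 5)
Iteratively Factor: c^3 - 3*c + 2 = (c - 1)*(c^2 + c - 2) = (c - 1)*(c + 2)*(c - 1)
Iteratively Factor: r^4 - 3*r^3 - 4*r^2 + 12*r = (r)*(r^3 - 3*r^2 - 4*r + 12) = r*(r - 3)*(r^2 - 4) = r*(r - 3)*(r + 2)*(r - 2)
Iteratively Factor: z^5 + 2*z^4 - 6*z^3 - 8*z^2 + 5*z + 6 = (z - 1)*(z^4 + 3*z^3 - 3*z^2 - 11*z - 6) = (z - 1)*(z + 1)*(z^3 + 2*z^2 - 5*z - 6) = (z - 1)*(z + 1)^2*(z^2 + z - 6) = (z - 2)*(z - 1)*(z + 1)^2*(z + 3)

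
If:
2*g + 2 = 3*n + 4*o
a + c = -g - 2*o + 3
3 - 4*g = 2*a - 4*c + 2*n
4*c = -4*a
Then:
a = 20*o/9 - 43/18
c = 43/18 - 20*o/9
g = 3 - 2*o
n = 8/3 - 8*o/3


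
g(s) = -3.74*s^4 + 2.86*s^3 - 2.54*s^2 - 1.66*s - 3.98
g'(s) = -14.96*s^3 + 8.58*s^2 - 5.08*s - 1.66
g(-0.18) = -3.78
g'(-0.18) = -0.38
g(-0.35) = -3.89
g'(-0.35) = 1.81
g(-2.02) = -96.83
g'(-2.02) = 166.92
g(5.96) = -4217.68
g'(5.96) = -2894.32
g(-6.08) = -5841.35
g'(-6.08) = 3708.74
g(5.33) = -2670.35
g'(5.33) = -2050.22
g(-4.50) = -1842.20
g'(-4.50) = 1558.18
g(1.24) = -13.33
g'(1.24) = -23.29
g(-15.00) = -199540.58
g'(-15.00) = 52495.04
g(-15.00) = -199540.58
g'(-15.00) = 52495.04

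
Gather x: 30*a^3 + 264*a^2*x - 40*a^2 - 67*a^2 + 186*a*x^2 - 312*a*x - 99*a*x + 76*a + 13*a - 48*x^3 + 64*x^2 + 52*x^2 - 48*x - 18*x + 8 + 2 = 30*a^3 - 107*a^2 + 89*a - 48*x^3 + x^2*(186*a + 116) + x*(264*a^2 - 411*a - 66) + 10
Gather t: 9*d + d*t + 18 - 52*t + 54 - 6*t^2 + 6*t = 9*d - 6*t^2 + t*(d - 46) + 72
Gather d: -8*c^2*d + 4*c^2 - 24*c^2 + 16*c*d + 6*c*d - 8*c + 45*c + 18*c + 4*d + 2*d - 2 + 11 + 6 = -20*c^2 + 55*c + d*(-8*c^2 + 22*c + 6) + 15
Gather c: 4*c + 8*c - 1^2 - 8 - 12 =12*c - 21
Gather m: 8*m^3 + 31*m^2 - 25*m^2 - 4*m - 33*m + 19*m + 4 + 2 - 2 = 8*m^3 + 6*m^2 - 18*m + 4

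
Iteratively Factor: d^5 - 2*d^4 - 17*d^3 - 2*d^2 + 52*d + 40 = (d + 2)*(d^4 - 4*d^3 - 9*d^2 + 16*d + 20) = (d + 1)*(d + 2)*(d^3 - 5*d^2 - 4*d + 20) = (d + 1)*(d + 2)^2*(d^2 - 7*d + 10) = (d - 2)*(d + 1)*(d + 2)^2*(d - 5)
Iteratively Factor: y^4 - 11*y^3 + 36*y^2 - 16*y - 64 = (y - 4)*(y^3 - 7*y^2 + 8*y + 16) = (y - 4)^2*(y^2 - 3*y - 4) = (y - 4)^2*(y + 1)*(y - 4)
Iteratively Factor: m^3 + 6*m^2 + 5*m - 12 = (m + 4)*(m^2 + 2*m - 3) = (m - 1)*(m + 4)*(m + 3)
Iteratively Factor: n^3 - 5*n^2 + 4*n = (n - 4)*(n^2 - n) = n*(n - 4)*(n - 1)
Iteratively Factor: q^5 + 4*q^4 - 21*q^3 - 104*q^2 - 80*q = (q + 4)*(q^4 - 21*q^2 - 20*q) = (q + 4)^2*(q^3 - 4*q^2 - 5*q) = q*(q + 4)^2*(q^2 - 4*q - 5) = q*(q + 1)*(q + 4)^2*(q - 5)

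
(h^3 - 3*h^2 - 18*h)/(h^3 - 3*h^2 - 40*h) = (-h^2 + 3*h + 18)/(-h^2 + 3*h + 40)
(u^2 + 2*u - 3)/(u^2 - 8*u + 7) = (u + 3)/(u - 7)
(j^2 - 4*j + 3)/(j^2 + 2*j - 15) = (j - 1)/(j + 5)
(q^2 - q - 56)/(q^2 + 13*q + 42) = (q - 8)/(q + 6)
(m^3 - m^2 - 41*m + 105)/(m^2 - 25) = (m^2 + 4*m - 21)/(m + 5)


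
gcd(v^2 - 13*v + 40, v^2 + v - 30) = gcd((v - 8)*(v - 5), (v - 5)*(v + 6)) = v - 5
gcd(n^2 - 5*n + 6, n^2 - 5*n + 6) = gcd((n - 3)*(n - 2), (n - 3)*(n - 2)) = n^2 - 5*n + 6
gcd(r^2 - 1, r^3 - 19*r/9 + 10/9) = r - 1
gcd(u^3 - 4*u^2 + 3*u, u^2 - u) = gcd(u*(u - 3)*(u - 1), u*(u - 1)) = u^2 - u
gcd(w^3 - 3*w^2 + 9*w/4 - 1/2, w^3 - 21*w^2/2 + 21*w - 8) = w^2 - 5*w/2 + 1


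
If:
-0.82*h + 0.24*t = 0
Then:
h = 0.292682926829268*t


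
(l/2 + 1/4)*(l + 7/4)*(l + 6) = l^3/2 + 33*l^2/8 + 115*l/16 + 21/8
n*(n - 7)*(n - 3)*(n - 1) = n^4 - 11*n^3 + 31*n^2 - 21*n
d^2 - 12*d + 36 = (d - 6)^2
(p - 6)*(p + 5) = p^2 - p - 30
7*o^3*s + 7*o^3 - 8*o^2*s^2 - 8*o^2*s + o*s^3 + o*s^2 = (-7*o + s)*(-o + s)*(o*s + o)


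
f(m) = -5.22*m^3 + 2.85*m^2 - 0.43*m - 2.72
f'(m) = -15.66*m^2 + 5.7*m - 0.43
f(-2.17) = 64.97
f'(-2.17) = -86.54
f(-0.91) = 3.97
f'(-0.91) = -18.59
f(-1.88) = 42.85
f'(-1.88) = -66.49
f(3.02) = -121.80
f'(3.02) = -126.04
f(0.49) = -2.86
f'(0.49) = -1.40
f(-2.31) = 77.82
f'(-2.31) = -97.16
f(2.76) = -91.94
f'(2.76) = -103.99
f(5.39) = -739.64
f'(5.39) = -424.66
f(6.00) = -1030.22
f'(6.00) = -529.99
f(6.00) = -1030.22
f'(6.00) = -529.99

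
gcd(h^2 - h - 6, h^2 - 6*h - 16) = h + 2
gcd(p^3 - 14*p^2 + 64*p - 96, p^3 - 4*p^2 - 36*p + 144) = p^2 - 10*p + 24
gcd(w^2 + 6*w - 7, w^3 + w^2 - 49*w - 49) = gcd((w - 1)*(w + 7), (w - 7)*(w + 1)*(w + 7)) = w + 7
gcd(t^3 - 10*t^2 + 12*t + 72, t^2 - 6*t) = t - 6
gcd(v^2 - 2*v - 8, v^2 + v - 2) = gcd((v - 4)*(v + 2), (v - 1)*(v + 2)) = v + 2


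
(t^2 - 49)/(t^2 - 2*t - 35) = (t + 7)/(t + 5)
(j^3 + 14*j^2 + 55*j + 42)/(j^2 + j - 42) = (j^2 + 7*j + 6)/(j - 6)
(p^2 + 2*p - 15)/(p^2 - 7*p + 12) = (p + 5)/(p - 4)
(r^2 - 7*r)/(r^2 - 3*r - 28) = r/(r + 4)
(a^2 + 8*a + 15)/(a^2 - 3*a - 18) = (a + 5)/(a - 6)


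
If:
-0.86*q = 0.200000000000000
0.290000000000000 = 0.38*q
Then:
No Solution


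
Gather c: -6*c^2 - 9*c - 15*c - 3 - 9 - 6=-6*c^2 - 24*c - 18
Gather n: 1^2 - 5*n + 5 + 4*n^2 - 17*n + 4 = 4*n^2 - 22*n + 10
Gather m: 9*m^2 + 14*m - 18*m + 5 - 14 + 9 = 9*m^2 - 4*m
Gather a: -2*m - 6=-2*m - 6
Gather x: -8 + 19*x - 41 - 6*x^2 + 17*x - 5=-6*x^2 + 36*x - 54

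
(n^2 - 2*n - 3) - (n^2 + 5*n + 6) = -7*n - 9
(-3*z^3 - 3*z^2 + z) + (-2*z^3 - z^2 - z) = -5*z^3 - 4*z^2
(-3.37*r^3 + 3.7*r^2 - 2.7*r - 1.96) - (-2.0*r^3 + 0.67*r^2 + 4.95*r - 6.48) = -1.37*r^3 + 3.03*r^2 - 7.65*r + 4.52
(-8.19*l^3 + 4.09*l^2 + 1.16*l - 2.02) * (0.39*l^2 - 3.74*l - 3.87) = -3.1941*l^5 + 32.2257*l^4 + 16.8511*l^3 - 20.9545*l^2 + 3.0656*l + 7.8174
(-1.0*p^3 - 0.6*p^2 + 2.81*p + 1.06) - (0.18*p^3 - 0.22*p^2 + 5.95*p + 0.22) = -1.18*p^3 - 0.38*p^2 - 3.14*p + 0.84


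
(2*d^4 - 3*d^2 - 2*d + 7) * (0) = 0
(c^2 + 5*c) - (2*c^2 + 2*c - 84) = -c^2 + 3*c + 84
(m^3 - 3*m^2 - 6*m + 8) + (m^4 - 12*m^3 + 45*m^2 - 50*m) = m^4 - 11*m^3 + 42*m^2 - 56*m + 8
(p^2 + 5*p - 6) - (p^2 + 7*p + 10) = -2*p - 16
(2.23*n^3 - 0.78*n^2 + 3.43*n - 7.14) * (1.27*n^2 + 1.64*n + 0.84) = 2.8321*n^5 + 2.6666*n^4 + 4.9501*n^3 - 4.0978*n^2 - 8.8284*n - 5.9976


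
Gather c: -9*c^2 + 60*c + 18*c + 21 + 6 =-9*c^2 + 78*c + 27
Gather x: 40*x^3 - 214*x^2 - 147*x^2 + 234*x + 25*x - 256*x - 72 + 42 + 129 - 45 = 40*x^3 - 361*x^2 + 3*x + 54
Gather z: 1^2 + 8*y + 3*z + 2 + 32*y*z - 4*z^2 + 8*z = 8*y - 4*z^2 + z*(32*y + 11) + 3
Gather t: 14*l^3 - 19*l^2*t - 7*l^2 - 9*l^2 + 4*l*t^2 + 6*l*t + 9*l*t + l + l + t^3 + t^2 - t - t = 14*l^3 - 16*l^2 + 2*l + t^3 + t^2*(4*l + 1) + t*(-19*l^2 + 15*l - 2)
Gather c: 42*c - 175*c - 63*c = -196*c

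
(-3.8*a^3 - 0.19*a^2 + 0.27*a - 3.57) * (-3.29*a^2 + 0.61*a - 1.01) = 12.502*a^5 - 1.6929*a^4 + 2.8338*a^3 + 12.1019*a^2 - 2.4504*a + 3.6057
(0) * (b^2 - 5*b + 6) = 0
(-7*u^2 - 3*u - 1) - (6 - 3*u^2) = -4*u^2 - 3*u - 7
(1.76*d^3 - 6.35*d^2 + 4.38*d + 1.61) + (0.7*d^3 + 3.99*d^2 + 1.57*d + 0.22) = 2.46*d^3 - 2.36*d^2 + 5.95*d + 1.83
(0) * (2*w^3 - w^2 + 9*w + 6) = 0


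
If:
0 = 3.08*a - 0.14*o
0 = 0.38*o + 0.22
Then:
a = -0.03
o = -0.58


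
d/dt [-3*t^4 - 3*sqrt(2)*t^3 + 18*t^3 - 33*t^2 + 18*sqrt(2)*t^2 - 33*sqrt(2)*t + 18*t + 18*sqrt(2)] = -12*t^3 - 9*sqrt(2)*t^2 + 54*t^2 - 66*t + 36*sqrt(2)*t - 33*sqrt(2) + 18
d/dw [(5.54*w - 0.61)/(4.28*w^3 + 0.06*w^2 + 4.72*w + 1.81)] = (-47.4224*w^3 + 7.5*w^2 + 0.0731999999999999*w + 12.9066)/(18.3184*w^6 + 0.5136*w^5 + 40.4068*w^4 + 16.06*w^3 + 22.4956*w^2 + 17.0864*w + 3.2761)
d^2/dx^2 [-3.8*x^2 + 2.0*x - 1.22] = -7.60000000000000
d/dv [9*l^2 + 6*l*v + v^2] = 6*l + 2*v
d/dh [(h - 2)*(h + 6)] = 2*h + 4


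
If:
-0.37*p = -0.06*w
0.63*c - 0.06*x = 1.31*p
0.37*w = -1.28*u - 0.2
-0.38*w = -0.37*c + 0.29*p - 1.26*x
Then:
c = 1.54015157966448*x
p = 0.694882057395895*x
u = -1.23866345908201*x - 0.15625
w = 4.28510602060802*x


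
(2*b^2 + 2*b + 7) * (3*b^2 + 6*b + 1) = 6*b^4 + 18*b^3 + 35*b^2 + 44*b + 7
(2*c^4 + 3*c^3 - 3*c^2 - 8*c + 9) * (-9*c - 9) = -18*c^5 - 45*c^4 + 99*c^2 - 9*c - 81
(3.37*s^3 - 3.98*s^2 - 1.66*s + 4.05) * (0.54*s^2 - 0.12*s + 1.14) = 1.8198*s^5 - 2.5536*s^4 + 3.423*s^3 - 2.151*s^2 - 2.3784*s + 4.617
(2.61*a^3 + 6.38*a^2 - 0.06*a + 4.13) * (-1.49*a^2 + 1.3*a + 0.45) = -3.8889*a^5 - 6.1132*a^4 + 9.5579*a^3 - 3.3607*a^2 + 5.342*a + 1.8585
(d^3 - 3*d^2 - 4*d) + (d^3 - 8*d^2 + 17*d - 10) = 2*d^3 - 11*d^2 + 13*d - 10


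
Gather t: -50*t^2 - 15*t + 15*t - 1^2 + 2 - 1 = -50*t^2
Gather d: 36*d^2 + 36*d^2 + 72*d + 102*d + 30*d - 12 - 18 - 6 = 72*d^2 + 204*d - 36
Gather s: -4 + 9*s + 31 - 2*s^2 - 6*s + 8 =-2*s^2 + 3*s + 35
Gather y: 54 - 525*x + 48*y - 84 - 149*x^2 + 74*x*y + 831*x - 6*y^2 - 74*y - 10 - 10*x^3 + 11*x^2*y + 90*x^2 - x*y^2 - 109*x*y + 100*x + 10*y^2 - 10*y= -10*x^3 - 59*x^2 + 406*x + y^2*(4 - x) + y*(11*x^2 - 35*x - 36) - 40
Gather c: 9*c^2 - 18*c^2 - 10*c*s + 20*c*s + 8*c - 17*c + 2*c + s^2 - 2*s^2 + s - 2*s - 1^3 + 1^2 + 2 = -9*c^2 + c*(10*s - 7) - s^2 - s + 2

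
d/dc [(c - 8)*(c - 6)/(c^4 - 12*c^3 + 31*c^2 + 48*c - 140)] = 2*(-c^5 + 27*c^4 - 264*c^3 + 1105*c^2 - 1628*c - 172)/(c^8 - 24*c^7 + 206*c^6 - 648*c^5 - 471*c^4 + 6336*c^3 - 6376*c^2 - 13440*c + 19600)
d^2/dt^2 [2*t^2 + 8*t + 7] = 4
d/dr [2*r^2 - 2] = 4*r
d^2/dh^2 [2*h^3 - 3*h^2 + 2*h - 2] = 12*h - 6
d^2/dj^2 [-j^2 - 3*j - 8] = -2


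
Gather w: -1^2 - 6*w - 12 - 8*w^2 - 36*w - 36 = -8*w^2 - 42*w - 49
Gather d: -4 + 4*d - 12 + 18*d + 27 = 22*d + 11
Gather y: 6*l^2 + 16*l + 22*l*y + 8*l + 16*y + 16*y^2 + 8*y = 6*l^2 + 24*l + 16*y^2 + y*(22*l + 24)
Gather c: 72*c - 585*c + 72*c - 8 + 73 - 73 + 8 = -441*c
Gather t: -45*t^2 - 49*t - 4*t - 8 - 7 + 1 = -45*t^2 - 53*t - 14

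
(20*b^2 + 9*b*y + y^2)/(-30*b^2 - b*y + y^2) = (4*b + y)/(-6*b + y)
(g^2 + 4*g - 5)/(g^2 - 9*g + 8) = (g + 5)/(g - 8)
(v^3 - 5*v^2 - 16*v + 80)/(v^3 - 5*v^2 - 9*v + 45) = (v^2 - 16)/(v^2 - 9)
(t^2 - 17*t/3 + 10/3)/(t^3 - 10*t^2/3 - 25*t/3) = (3*t - 2)/(t*(3*t + 5))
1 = 1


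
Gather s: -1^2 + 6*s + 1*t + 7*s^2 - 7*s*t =7*s^2 + s*(6 - 7*t) + t - 1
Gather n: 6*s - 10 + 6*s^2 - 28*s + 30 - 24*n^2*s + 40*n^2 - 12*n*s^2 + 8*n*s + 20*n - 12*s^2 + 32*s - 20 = n^2*(40 - 24*s) + n*(-12*s^2 + 8*s + 20) - 6*s^2 + 10*s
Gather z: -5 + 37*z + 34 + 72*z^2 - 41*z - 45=72*z^2 - 4*z - 16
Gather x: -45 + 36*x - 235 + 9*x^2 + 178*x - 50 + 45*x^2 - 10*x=54*x^2 + 204*x - 330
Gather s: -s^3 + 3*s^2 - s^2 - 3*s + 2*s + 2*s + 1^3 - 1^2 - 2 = -s^3 + 2*s^2 + s - 2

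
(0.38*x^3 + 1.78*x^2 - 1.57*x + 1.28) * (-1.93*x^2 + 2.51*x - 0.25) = -0.7334*x^5 - 2.4816*x^4 + 7.4029*x^3 - 6.8561*x^2 + 3.6053*x - 0.32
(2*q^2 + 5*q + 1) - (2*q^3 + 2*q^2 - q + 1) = -2*q^3 + 6*q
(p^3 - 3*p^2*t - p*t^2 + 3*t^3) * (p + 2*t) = p^4 - p^3*t - 7*p^2*t^2 + p*t^3 + 6*t^4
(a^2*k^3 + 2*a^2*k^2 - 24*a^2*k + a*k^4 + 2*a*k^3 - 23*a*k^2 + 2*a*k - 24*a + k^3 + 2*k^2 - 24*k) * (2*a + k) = 2*a^3*k^3 + 4*a^3*k^2 - 48*a^3*k + 3*a^2*k^4 + 6*a^2*k^3 - 70*a^2*k^2 + 4*a^2*k - 48*a^2 + a*k^5 + 2*a*k^4 - 21*a*k^3 + 6*a*k^2 - 72*a*k + k^4 + 2*k^3 - 24*k^2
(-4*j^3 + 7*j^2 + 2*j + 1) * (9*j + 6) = -36*j^4 + 39*j^3 + 60*j^2 + 21*j + 6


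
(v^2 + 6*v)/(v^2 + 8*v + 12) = v/(v + 2)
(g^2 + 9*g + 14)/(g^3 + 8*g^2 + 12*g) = (g + 7)/(g*(g + 6))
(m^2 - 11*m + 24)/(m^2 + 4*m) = (m^2 - 11*m + 24)/(m*(m + 4))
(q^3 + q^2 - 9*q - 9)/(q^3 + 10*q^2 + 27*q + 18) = (q - 3)/(q + 6)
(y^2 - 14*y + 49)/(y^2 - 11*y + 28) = (y - 7)/(y - 4)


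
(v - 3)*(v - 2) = v^2 - 5*v + 6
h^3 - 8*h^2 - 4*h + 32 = (h - 8)*(h - 2)*(h + 2)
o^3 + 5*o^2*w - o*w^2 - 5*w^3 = (o - w)*(o + w)*(o + 5*w)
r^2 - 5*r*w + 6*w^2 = (r - 3*w)*(r - 2*w)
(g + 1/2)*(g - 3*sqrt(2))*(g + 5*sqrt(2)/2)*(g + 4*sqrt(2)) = g^4 + g^3/2 + 7*sqrt(2)*g^3/2 - 19*g^2 + 7*sqrt(2)*g^2/4 - 60*sqrt(2)*g - 19*g/2 - 30*sqrt(2)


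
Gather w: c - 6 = c - 6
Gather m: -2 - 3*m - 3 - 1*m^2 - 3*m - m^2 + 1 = -2*m^2 - 6*m - 4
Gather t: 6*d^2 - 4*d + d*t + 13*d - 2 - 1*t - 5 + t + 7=6*d^2 + d*t + 9*d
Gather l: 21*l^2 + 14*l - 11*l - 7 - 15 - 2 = 21*l^2 + 3*l - 24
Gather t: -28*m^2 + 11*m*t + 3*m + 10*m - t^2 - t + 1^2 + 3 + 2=-28*m^2 + 13*m - t^2 + t*(11*m - 1) + 6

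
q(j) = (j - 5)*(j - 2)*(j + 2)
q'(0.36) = -7.21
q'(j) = (j - 5)*(j - 2) + (j - 5)*(j + 2) + (j - 2)*(j + 2)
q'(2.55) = -9.99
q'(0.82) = -10.18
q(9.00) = 308.00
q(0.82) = 13.91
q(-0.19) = 20.57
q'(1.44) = -12.18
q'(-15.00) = 821.00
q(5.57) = 15.40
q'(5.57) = 33.37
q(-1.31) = 14.41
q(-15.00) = -4420.00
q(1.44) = 6.86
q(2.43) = -4.90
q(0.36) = 17.96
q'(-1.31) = 14.25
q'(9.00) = 149.00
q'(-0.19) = -1.99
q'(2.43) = -10.59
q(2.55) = -6.13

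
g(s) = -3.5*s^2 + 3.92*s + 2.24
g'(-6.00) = 45.92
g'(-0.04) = 4.20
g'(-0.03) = 4.13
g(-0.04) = 2.08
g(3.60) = -29.01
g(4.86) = -61.38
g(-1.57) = -12.54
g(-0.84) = -3.52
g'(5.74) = -36.26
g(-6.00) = -147.28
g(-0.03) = 2.12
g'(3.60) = -21.28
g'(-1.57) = 14.91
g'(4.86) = -30.10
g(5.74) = -90.58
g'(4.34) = -26.46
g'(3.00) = -17.08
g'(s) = 3.92 - 7.0*s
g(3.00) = -17.50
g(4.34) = -46.67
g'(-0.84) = 9.80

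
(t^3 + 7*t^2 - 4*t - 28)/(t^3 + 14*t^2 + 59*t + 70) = (t - 2)/(t + 5)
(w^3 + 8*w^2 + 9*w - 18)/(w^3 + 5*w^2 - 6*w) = (w + 3)/w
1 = 1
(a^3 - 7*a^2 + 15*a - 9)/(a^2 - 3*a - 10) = (-a^3 + 7*a^2 - 15*a + 9)/(-a^2 + 3*a + 10)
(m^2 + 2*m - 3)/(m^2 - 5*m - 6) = (-m^2 - 2*m + 3)/(-m^2 + 5*m + 6)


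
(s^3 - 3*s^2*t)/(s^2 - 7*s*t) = s*(s - 3*t)/(s - 7*t)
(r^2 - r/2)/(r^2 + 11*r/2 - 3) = r/(r + 6)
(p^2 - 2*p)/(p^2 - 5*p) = (p - 2)/(p - 5)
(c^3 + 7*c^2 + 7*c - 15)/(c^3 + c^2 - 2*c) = (c^2 + 8*c + 15)/(c*(c + 2))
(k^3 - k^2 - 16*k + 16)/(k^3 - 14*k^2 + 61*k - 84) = (k^2 + 3*k - 4)/(k^2 - 10*k + 21)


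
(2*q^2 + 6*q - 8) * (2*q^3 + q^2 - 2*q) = 4*q^5 + 14*q^4 - 14*q^3 - 20*q^2 + 16*q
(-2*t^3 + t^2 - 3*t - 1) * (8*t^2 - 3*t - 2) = -16*t^5 + 14*t^4 - 23*t^3 - t^2 + 9*t + 2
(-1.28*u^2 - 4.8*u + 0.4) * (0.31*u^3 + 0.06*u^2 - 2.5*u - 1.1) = -0.3968*u^5 - 1.5648*u^4 + 3.036*u^3 + 13.432*u^2 + 4.28*u - 0.44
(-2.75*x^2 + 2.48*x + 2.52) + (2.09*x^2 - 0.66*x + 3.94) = -0.66*x^2 + 1.82*x + 6.46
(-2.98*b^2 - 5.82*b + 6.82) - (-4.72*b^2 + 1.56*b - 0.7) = 1.74*b^2 - 7.38*b + 7.52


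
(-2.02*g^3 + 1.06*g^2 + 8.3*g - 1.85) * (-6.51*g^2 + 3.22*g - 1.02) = 13.1502*g^5 - 13.405*g^4 - 48.5594*g^3 + 37.6883*g^2 - 14.423*g + 1.887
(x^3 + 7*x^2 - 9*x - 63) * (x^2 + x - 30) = x^5 + 8*x^4 - 32*x^3 - 282*x^2 + 207*x + 1890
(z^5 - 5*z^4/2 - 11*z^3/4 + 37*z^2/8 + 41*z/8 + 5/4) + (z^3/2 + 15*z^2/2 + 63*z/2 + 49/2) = z^5 - 5*z^4/2 - 9*z^3/4 + 97*z^2/8 + 293*z/8 + 103/4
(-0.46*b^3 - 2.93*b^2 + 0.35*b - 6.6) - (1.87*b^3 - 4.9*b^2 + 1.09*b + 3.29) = -2.33*b^3 + 1.97*b^2 - 0.74*b - 9.89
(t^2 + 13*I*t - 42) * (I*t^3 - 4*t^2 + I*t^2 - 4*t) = I*t^5 - 17*t^4 + I*t^4 - 17*t^3 - 94*I*t^3 + 168*t^2 - 94*I*t^2 + 168*t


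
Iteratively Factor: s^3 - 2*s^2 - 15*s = (s + 3)*(s^2 - 5*s) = s*(s + 3)*(s - 5)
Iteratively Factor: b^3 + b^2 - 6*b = (b + 3)*(b^2 - 2*b) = (b - 2)*(b + 3)*(b)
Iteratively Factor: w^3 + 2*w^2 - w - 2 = (w + 1)*(w^2 + w - 2) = (w + 1)*(w + 2)*(w - 1)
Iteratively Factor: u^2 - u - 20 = (u - 5)*(u + 4)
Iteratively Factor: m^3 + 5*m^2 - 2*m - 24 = (m + 4)*(m^2 + m - 6) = (m - 2)*(m + 4)*(m + 3)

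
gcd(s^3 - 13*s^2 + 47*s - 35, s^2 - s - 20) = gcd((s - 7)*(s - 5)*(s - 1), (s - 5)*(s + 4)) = s - 5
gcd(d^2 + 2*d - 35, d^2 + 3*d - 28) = d + 7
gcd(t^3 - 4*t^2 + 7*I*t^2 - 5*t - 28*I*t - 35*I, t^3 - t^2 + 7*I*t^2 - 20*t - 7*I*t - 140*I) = t^2 + t*(-5 + 7*I) - 35*I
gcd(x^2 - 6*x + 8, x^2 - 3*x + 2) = x - 2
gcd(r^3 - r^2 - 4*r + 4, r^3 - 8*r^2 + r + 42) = r + 2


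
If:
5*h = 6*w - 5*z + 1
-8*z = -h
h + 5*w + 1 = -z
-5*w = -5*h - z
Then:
No Solution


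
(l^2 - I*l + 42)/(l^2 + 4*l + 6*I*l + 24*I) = (l - 7*I)/(l + 4)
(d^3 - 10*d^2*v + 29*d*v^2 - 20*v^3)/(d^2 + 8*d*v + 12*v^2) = (d^3 - 10*d^2*v + 29*d*v^2 - 20*v^3)/(d^2 + 8*d*v + 12*v^2)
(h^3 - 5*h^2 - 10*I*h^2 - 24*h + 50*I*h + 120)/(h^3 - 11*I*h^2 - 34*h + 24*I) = (h - 5)/(h - I)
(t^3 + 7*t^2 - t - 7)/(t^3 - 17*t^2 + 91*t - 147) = (t^3 + 7*t^2 - t - 7)/(t^3 - 17*t^2 + 91*t - 147)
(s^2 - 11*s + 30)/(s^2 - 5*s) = (s - 6)/s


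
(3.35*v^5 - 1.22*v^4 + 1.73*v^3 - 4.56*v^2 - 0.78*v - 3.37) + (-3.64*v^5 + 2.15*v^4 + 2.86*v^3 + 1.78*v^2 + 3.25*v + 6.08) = -0.29*v^5 + 0.93*v^4 + 4.59*v^3 - 2.78*v^2 + 2.47*v + 2.71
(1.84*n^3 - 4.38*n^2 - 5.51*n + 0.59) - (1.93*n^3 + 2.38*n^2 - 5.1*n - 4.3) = -0.0899999999999999*n^3 - 6.76*n^2 - 0.41*n + 4.89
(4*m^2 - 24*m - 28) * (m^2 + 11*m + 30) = 4*m^4 + 20*m^3 - 172*m^2 - 1028*m - 840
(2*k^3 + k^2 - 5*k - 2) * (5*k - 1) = 10*k^4 + 3*k^3 - 26*k^2 - 5*k + 2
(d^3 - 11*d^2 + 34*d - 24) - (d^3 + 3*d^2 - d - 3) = -14*d^2 + 35*d - 21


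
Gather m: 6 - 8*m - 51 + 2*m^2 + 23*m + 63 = 2*m^2 + 15*m + 18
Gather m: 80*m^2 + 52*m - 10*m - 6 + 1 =80*m^2 + 42*m - 5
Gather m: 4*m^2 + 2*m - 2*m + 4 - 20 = 4*m^2 - 16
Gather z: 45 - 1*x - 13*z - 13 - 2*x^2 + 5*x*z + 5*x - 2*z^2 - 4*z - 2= -2*x^2 + 4*x - 2*z^2 + z*(5*x - 17) + 30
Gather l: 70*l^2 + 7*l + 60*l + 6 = 70*l^2 + 67*l + 6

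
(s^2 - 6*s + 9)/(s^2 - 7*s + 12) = (s - 3)/(s - 4)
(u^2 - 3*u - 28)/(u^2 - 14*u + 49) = (u + 4)/(u - 7)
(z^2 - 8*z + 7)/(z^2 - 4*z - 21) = (z - 1)/(z + 3)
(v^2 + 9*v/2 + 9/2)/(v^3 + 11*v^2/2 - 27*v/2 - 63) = (2*v + 3)/(2*v^2 + 5*v - 42)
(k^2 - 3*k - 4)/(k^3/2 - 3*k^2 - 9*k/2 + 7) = 2*(k^2 - 3*k - 4)/(k^3 - 6*k^2 - 9*k + 14)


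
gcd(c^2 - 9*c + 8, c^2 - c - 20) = 1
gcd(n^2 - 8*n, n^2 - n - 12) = 1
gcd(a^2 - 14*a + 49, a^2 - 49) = a - 7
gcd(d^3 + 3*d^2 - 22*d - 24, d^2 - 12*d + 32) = d - 4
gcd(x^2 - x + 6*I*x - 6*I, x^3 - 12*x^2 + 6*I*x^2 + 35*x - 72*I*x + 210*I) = x + 6*I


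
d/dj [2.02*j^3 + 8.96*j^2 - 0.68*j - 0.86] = 6.06*j^2 + 17.92*j - 0.68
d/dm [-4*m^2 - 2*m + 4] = -8*m - 2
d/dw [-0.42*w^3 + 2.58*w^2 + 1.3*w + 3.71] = -1.26*w^2 + 5.16*w + 1.3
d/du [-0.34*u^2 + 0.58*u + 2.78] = 0.58 - 0.68*u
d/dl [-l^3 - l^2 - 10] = l*(-3*l - 2)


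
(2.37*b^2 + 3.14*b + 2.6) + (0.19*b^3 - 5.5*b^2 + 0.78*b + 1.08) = 0.19*b^3 - 3.13*b^2 + 3.92*b + 3.68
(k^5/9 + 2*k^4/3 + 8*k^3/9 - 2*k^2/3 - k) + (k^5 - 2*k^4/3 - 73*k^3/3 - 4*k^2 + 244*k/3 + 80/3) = 10*k^5/9 - 211*k^3/9 - 14*k^2/3 + 241*k/3 + 80/3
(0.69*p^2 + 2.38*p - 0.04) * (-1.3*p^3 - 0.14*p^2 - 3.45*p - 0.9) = -0.897*p^5 - 3.1906*p^4 - 2.6617*p^3 - 8.8264*p^2 - 2.004*p + 0.036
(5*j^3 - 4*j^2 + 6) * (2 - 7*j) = -35*j^4 + 38*j^3 - 8*j^2 - 42*j + 12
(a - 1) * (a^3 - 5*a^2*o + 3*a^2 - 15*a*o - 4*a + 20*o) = a^4 - 5*a^3*o + 2*a^3 - 10*a^2*o - 7*a^2 + 35*a*o + 4*a - 20*o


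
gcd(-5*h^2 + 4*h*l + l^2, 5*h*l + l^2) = 5*h + l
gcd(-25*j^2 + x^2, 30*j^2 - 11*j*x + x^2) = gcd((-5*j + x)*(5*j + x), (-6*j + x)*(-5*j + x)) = -5*j + x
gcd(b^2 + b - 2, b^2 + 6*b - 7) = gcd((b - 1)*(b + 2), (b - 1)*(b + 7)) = b - 1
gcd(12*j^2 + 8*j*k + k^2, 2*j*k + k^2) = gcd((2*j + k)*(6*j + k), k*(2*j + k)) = 2*j + k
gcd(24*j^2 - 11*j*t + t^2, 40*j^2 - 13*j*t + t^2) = -8*j + t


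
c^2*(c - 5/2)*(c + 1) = c^4 - 3*c^3/2 - 5*c^2/2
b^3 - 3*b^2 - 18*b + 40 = (b - 5)*(b - 2)*(b + 4)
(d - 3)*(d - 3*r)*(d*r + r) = d^3*r - 3*d^2*r^2 - 2*d^2*r + 6*d*r^2 - 3*d*r + 9*r^2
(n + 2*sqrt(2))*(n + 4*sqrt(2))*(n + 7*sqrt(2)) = n^3 + 13*sqrt(2)*n^2 + 100*n + 112*sqrt(2)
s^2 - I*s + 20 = (s - 5*I)*(s + 4*I)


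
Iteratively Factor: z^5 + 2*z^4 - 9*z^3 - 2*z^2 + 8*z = (z)*(z^4 + 2*z^3 - 9*z^2 - 2*z + 8) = z*(z - 1)*(z^3 + 3*z^2 - 6*z - 8) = z*(z - 1)*(z + 1)*(z^2 + 2*z - 8) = z*(z - 1)*(z + 1)*(z + 4)*(z - 2)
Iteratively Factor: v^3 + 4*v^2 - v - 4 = (v + 4)*(v^2 - 1) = (v + 1)*(v + 4)*(v - 1)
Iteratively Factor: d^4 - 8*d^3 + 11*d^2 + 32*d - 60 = (d - 5)*(d^3 - 3*d^2 - 4*d + 12) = (d - 5)*(d + 2)*(d^2 - 5*d + 6) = (d - 5)*(d - 2)*(d + 2)*(d - 3)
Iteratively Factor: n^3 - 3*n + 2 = (n + 2)*(n^2 - 2*n + 1) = (n - 1)*(n + 2)*(n - 1)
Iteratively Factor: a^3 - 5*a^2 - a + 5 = (a - 1)*(a^2 - 4*a - 5) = (a - 1)*(a + 1)*(a - 5)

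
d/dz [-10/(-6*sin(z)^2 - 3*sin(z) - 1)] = -30*(4*sin(z) + 1)*cos(z)/(6*sin(z)^2 + 3*sin(z) + 1)^2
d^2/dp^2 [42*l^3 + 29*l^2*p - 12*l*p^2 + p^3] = -24*l + 6*p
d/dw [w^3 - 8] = 3*w^2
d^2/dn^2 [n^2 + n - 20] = 2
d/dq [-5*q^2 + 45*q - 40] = 45 - 10*q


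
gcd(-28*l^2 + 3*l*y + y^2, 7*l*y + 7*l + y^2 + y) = 7*l + y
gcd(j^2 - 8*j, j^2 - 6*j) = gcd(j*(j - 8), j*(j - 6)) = j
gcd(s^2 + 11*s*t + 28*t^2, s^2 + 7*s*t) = s + 7*t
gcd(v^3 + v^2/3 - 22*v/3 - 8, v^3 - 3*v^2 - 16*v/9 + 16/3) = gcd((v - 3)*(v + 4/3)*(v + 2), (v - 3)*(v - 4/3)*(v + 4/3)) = v^2 - 5*v/3 - 4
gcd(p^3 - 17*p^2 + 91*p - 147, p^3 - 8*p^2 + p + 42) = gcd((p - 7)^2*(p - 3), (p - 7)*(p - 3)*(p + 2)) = p^2 - 10*p + 21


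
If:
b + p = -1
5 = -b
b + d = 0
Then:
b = -5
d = 5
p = 4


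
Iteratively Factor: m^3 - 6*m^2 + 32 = (m - 4)*(m^2 - 2*m - 8) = (m - 4)*(m + 2)*(m - 4)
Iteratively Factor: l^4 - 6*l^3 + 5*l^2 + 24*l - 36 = (l - 2)*(l^3 - 4*l^2 - 3*l + 18) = (l - 3)*(l - 2)*(l^2 - l - 6) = (l - 3)^2*(l - 2)*(l + 2)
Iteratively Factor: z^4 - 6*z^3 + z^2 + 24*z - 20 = (z - 2)*(z^3 - 4*z^2 - 7*z + 10) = (z - 2)*(z - 1)*(z^2 - 3*z - 10) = (z - 5)*(z - 2)*(z - 1)*(z + 2)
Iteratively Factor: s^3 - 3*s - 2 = (s + 1)*(s^2 - s - 2) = (s + 1)^2*(s - 2)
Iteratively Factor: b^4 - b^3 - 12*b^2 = (b)*(b^3 - b^2 - 12*b) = b^2*(b^2 - b - 12) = b^2*(b + 3)*(b - 4)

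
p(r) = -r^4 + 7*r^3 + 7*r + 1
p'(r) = -4*r^3 + 21*r^2 + 7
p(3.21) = 148.83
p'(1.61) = 44.74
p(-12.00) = -32915.00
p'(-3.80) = 529.73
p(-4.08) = -780.08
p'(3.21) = 91.08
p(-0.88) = -10.53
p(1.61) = 34.76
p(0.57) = 6.18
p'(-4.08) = 628.24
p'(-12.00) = 9943.00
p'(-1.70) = 87.34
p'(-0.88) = 25.99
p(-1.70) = -53.64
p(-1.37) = -30.11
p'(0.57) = 13.08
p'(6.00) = -101.00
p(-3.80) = -618.22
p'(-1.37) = 56.70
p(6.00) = 259.00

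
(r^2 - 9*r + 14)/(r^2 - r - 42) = (r - 2)/(r + 6)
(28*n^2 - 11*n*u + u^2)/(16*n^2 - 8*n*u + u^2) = (-7*n + u)/(-4*n + u)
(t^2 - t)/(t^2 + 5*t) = (t - 1)/(t + 5)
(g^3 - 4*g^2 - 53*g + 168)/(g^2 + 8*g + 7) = (g^2 - 11*g + 24)/(g + 1)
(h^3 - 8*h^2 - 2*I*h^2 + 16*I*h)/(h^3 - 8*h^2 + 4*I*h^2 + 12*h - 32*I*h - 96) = h/(h + 6*I)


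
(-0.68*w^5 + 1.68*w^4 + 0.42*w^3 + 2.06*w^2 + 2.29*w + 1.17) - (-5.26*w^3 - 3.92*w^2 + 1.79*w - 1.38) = -0.68*w^5 + 1.68*w^4 + 5.68*w^3 + 5.98*w^2 + 0.5*w + 2.55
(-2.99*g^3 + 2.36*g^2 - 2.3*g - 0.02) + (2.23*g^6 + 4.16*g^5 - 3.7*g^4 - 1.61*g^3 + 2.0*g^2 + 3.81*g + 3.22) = 2.23*g^6 + 4.16*g^5 - 3.7*g^4 - 4.6*g^3 + 4.36*g^2 + 1.51*g + 3.2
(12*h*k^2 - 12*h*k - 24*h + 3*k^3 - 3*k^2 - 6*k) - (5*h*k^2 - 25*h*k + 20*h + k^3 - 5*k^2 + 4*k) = 7*h*k^2 + 13*h*k - 44*h + 2*k^3 + 2*k^2 - 10*k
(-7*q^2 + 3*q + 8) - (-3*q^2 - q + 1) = -4*q^2 + 4*q + 7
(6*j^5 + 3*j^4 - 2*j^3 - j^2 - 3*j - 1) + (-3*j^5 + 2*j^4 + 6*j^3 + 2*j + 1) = 3*j^5 + 5*j^4 + 4*j^3 - j^2 - j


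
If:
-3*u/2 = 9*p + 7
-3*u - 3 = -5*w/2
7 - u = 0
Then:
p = -35/18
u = 7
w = 48/5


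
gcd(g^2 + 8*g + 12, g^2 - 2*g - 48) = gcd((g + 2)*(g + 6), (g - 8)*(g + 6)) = g + 6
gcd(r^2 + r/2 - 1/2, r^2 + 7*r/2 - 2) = r - 1/2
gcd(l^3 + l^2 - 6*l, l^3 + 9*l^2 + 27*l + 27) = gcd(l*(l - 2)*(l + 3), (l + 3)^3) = l + 3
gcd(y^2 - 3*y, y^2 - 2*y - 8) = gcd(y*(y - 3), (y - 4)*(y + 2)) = 1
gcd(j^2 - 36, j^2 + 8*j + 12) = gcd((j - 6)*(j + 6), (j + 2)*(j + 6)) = j + 6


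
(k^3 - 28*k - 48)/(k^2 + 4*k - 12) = (k^3 - 28*k - 48)/(k^2 + 4*k - 12)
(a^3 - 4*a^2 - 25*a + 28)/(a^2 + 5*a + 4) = (a^2 - 8*a + 7)/(a + 1)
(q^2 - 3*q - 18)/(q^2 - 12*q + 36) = (q + 3)/(q - 6)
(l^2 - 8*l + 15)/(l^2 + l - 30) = (l - 3)/(l + 6)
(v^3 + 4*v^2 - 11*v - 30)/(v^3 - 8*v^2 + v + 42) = (v + 5)/(v - 7)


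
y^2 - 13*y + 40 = (y - 8)*(y - 5)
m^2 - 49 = (m - 7)*(m + 7)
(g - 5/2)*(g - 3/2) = g^2 - 4*g + 15/4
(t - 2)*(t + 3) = t^2 + t - 6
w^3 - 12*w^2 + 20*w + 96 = (w - 8)*(w - 6)*(w + 2)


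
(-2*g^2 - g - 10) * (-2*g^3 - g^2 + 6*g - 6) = 4*g^5 + 4*g^4 + 9*g^3 + 16*g^2 - 54*g + 60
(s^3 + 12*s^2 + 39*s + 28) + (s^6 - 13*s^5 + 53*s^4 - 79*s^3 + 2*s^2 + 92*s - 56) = s^6 - 13*s^5 + 53*s^4 - 78*s^3 + 14*s^2 + 131*s - 28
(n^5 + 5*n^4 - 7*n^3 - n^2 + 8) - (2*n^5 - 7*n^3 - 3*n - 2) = -n^5 + 5*n^4 - n^2 + 3*n + 10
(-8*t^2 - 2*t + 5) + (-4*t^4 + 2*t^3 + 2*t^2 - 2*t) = -4*t^4 + 2*t^3 - 6*t^2 - 4*t + 5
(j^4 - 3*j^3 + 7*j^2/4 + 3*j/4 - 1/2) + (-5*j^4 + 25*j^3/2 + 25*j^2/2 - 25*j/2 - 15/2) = -4*j^4 + 19*j^3/2 + 57*j^2/4 - 47*j/4 - 8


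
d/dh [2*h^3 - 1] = 6*h^2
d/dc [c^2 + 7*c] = 2*c + 7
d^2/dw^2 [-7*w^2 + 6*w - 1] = -14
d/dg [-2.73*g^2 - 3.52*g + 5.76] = -5.46*g - 3.52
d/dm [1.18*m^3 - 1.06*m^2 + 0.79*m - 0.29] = 3.54*m^2 - 2.12*m + 0.79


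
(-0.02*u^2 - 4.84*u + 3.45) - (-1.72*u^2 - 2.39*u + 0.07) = 1.7*u^2 - 2.45*u + 3.38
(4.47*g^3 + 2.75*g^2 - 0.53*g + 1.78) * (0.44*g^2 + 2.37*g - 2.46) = 1.9668*g^5 + 11.8039*g^4 - 4.7119*g^3 - 7.2379*g^2 + 5.5224*g - 4.3788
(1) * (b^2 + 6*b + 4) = b^2 + 6*b + 4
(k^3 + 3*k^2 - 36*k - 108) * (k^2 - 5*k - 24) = k^5 - 2*k^4 - 75*k^3 + 1404*k + 2592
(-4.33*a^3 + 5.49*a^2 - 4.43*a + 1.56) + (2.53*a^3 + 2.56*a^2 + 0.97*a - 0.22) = -1.8*a^3 + 8.05*a^2 - 3.46*a + 1.34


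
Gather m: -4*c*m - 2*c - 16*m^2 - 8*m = -2*c - 16*m^2 + m*(-4*c - 8)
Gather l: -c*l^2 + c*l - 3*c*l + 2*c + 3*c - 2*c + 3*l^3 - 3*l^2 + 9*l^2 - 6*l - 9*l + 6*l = 3*c + 3*l^3 + l^2*(6 - c) + l*(-2*c - 9)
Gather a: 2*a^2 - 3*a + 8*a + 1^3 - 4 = 2*a^2 + 5*a - 3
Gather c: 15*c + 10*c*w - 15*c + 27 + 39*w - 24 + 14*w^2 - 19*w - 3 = 10*c*w + 14*w^2 + 20*w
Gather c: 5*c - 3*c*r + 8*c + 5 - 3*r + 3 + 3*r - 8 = c*(13 - 3*r)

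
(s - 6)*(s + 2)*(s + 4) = s^3 - 28*s - 48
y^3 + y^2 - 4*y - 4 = (y - 2)*(y + 1)*(y + 2)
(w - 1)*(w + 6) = w^2 + 5*w - 6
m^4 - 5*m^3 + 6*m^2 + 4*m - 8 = (m - 2)^3*(m + 1)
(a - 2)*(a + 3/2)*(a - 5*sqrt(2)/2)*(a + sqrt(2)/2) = a^4 - 2*sqrt(2)*a^3 - a^3/2 - 11*a^2/2 + sqrt(2)*a^2 + 5*a/4 + 6*sqrt(2)*a + 15/2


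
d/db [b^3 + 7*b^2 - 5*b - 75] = 3*b^2 + 14*b - 5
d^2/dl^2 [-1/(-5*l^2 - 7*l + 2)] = 2*(-25*l^2 - 35*l + (10*l + 7)^2 + 10)/(5*l^2 + 7*l - 2)^3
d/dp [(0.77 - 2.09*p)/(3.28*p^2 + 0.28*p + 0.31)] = (6.8552*p^2 - 5.0512*p - 0.8635)/(10.7584*p^4 + 1.8368*p^3 + 2.112*p^2 + 0.1736*p + 0.0961)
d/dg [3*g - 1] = 3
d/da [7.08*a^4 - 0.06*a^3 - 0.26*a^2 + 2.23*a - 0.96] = 28.32*a^3 - 0.18*a^2 - 0.52*a + 2.23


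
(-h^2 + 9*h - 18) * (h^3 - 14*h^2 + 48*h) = -h^5 + 23*h^4 - 192*h^3 + 684*h^2 - 864*h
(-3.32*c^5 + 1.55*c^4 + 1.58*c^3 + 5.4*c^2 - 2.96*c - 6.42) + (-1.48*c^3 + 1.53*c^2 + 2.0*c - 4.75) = -3.32*c^5 + 1.55*c^4 + 0.1*c^3 + 6.93*c^2 - 0.96*c - 11.17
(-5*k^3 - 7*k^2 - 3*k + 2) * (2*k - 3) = -10*k^4 + k^3 + 15*k^2 + 13*k - 6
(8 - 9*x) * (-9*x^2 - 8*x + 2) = 81*x^3 - 82*x + 16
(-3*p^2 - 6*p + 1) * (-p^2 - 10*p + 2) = 3*p^4 + 36*p^3 + 53*p^2 - 22*p + 2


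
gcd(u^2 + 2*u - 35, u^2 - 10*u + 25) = u - 5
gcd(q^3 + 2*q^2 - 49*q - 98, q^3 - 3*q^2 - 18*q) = 1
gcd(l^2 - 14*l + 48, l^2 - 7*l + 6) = l - 6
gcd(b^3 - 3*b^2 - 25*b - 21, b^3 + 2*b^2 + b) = b + 1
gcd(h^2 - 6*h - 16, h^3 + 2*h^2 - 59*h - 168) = h - 8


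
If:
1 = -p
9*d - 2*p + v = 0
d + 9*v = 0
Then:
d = -9/40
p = -1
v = 1/40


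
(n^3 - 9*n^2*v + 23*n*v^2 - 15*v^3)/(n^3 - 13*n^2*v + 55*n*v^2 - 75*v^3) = (-n + v)/(-n + 5*v)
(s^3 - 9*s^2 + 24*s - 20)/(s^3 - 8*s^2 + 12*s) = (s^2 - 7*s + 10)/(s*(s - 6))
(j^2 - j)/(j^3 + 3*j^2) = (j - 1)/(j*(j + 3))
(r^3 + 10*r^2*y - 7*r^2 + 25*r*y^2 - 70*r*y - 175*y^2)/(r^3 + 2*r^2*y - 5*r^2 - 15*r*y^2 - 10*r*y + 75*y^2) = (-r^2 - 5*r*y + 7*r + 35*y)/(-r^2 + 3*r*y + 5*r - 15*y)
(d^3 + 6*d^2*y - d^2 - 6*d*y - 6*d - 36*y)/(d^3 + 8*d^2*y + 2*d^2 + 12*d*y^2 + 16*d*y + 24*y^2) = (d - 3)/(d + 2*y)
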